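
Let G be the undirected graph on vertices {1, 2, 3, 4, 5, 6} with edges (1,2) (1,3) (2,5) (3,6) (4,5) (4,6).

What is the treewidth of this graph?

2

A width-2 tree decomposition is:
Bags: B1 = {2, 4, 5}  B2 = {2, 4, 6}  B3 = {2, 3, 6}  B4 = {1, 2, 3}
Tree: B1–B2, B2–B3, B3–B4
Every bag has size at most 3, so the width is 3 − 1 = 2 and tw(G) ≤ 2. For the lower bound, G contains the cycle 2–5–4–6–3–1–2, so G is not a forest; only forests have treewidth ≤ 1, hence tw(G) ≥ 2. Combining the bounds, tw(G) = 2.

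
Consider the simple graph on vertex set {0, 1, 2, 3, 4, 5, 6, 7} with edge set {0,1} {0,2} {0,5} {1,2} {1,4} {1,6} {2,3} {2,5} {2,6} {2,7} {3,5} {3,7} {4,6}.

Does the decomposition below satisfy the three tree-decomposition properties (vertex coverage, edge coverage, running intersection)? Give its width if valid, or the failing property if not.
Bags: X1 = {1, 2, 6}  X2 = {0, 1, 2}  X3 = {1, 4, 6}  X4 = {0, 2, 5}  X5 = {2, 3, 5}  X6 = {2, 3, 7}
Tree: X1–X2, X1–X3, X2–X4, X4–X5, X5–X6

Yes; width 2.

Vertex coverage: the bags together contain {0, 1, 2, 3, 4, 5, 6, 7}, the full vertex set. Edge coverage: each edge of G has both endpoints in at least one bag. Running intersection: for every vertex, the bags containing it form a connected subtree. All three properties hold, so this is a valid tree decomposition of width max|bag| − 1 = 2, and hence tw(G) ≤ 2.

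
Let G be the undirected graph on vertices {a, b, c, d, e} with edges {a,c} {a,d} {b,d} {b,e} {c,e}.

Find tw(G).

2

A width-2 tree decomposition is:
Bags: B1 = {a, c, e}  B2 = {a, d, e}  B3 = {b, d, e}
Tree: B1–B2, B2–B3
Every bag has size at most 3, so the width is 3 − 1 = 2 and tw(G) ≤ 2. The edges e–c–a–d–b–e form a cycle, so G is not a tree and its treewidth is at least 2. The upper and lower bounds meet at 2, so that is the treewidth.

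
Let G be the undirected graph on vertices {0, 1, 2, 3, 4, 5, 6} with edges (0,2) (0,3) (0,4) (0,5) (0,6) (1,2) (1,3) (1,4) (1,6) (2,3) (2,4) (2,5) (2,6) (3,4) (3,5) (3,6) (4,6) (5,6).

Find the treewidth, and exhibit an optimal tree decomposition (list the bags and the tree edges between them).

Each bag holds 5 vertices, so the decomposition has width 4, which upper-bounds the treewidth. Conversely, {0, 2, 3, 4, 6} is a clique of size 5, and the vertices of any clique must share a bag in every tree decomposition; so some bag has ≥ 5 vertices and tw(G) ≥ 4. Hence tw(G) = 4 exactly.

Treewidth 4.
One such decomposition:
Bags: B1 = {1, 2, 3, 4, 6}  B2 = {0, 2, 3, 4, 6}  B3 = {0, 2, 3, 5, 6}
Tree: B1–B2, B2–B3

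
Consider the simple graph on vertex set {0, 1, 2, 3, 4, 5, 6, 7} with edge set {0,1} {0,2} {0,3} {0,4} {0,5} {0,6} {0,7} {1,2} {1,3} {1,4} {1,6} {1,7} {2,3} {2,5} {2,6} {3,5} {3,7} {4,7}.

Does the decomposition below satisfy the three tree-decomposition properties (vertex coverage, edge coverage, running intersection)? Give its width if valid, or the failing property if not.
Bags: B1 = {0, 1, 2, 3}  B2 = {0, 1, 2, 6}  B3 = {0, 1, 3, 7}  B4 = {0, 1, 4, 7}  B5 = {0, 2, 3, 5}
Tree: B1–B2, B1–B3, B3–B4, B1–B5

Yes; width 3.

Every vertex of G appears in some bag (union = {0, 1, 2, 3, 4, 5, 6, 7}); every edge is covered by a bag; and for each vertex v the set of bags containing v is connected in the bag tree. The decomposition is therefore valid. The largest bag has 4 vertices, so the width is 3.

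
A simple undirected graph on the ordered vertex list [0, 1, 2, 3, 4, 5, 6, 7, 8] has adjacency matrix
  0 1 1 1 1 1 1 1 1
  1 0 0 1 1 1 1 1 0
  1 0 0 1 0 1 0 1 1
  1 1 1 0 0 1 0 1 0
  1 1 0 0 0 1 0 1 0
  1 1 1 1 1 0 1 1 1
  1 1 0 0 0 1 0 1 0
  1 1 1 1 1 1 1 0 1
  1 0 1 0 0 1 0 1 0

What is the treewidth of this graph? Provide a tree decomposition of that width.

Every bag has size at most 5, so the width is 5 − 1 = 4 and tw(G) ≤ 4. On the other hand G contains the 5-clique {0, 2, 5, 7, 8}. A clique must lie in a single bag of any decomposition, so no decomposition can have width below 4. Hence tw(G) = 4 exactly.

Treewidth 4.
Bags: B1 = {0, 1, 3, 5, 7}  B2 = {0, 1, 5, 6, 7}  B3 = {0, 1, 4, 5, 7}  B4 = {0, 2, 3, 5, 7}  B5 = {0, 2, 5, 7, 8}
Tree: B1–B2, B2–B3, B1–B4, B4–B5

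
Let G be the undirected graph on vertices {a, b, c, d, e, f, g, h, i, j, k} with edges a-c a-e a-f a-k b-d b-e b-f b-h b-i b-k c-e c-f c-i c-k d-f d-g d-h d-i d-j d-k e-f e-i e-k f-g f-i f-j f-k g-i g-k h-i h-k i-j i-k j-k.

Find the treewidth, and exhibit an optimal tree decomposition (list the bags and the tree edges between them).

Treewidth 4.
One such decomposition:
Bags: B1 = {d, f, i, j, k}  B2 = {b, d, f, i, k}  B3 = {d, f, g, i, k}  B4 = {b, e, f, i, k}  B5 = {c, e, f, i, k}  B6 = {b, d, h, i, k}  B7 = {a, c, e, f, k}
Tree: B1–B2, B1–B3, B2–B4, B4–B5, B2–B6, B5–B7

The largest bag has 5 vertices, giving width 4; this decomposition certifies tw(G) ≤ 4. Conversely, {b, d, h, i, k} is a clique of size 5, and the vertices of any clique must share a bag in every tree decomposition; so some bag has ≥ 5 vertices and tw(G) ≥ 4. Therefore the treewidth is 4.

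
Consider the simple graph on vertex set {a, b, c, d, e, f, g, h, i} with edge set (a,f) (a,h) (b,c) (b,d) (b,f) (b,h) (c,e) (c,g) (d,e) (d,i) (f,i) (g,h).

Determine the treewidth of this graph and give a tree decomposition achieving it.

Each bag holds 4 vertices, so the decomposition has width 3, which upper-bounds the treewidth. For the lower bound: the 4 vertex sets {d,e,i}, {f}, {b}, {a,c,g,h} are disjoint, each induces a connected subgraph, and every pair is joined by at least one edge of G. Contracting each set to a single vertex therefore yields K_{4} as a minor, and since treewidth is minor-monotone, tw(G) ≥ tw(K_{4}) = 3. The upper and lower bounds meet at 3, so that is the treewidth.

Treewidth 3.
One optimal decomposition is:
Bags: B1 = {d, e, f, i}  B2 = {b, d, e, f}  B3 = {b, c, e, f}  B4 = {a, b, c, f}  B5 = {a, b, c, h}  B6 = {a, c, g, h}
Tree: B1–B2, B2–B3, B3–B4, B4–B5, B5–B6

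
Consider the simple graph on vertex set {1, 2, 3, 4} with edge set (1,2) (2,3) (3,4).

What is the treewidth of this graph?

1

A width-1 tree decomposition is:
Bags: B1 = {1, 2}  B2 = {2, 3}  B3 = {3, 4}
Tree: B1–B2, B2–B3
Each bag holds 2 vertices, so the decomposition has width 1, which upper-bounds the treewidth. Since G has at least one edge (e.g. 1–2), it is not an edgeless graph, so tw(G) ≥ 1. The upper and lower bounds meet at 1, so that is the treewidth.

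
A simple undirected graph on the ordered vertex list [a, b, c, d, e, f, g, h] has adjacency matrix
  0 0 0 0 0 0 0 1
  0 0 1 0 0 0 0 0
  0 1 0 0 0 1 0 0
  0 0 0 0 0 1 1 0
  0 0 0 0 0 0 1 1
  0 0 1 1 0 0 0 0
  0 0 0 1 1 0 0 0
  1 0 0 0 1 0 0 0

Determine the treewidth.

1

A width-1 tree decomposition is:
Bags: B1 = {b, c}  B2 = {c, f}  B3 = {d, f}  B4 = {d, g}  B5 = {e, g}  B6 = {e, h}  B7 = {a, h}
Tree: B1–B2, B2–B3, B3–B4, B4–B5, B5–B6, B6–B7
The largest bag has 2 vertices, giving width 1; this decomposition certifies tw(G) ≤ 1. Since G has at least one edge (e.g. b–c), it is not an edgeless graph, so tw(G) ≥ 1. Hence tw(G) = 1 exactly.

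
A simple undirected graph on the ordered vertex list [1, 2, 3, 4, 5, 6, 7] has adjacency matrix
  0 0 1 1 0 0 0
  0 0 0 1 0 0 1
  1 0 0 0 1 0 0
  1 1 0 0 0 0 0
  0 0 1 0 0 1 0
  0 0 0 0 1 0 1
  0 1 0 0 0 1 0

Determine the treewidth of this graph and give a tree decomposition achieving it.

Treewidth 2.
One such decomposition:
Bags: B1 = {3, 5, 6}  B2 = {3, 6, 7}  B3 = {2, 3, 7}  B4 = {2, 3, 4}  B5 = {1, 3, 4}
Tree: B1–B2, B2–B3, B3–B4, B4–B5

Every bag has size at most 3, so the width is 3 − 1 = 2 and tw(G) ≤ 2. The edges 3–5–6–7–2–4–1–3 form a cycle, so G is not a tree and its treewidth is at least 2. Hence tw(G) = 2 exactly.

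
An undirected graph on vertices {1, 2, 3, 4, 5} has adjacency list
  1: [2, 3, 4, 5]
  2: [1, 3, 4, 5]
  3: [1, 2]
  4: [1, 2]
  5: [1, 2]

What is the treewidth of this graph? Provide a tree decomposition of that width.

Treewidth 2.
One optimal decomposition is:
Bags: B1 = {1, 2, 5}  B2 = {1, 2, 4}  B3 = {1, 2, 3}
Tree: B1–B2, B2–B3

The largest bag has 3 vertices, giving width 2; this decomposition certifies tw(G) ≤ 2. On the other hand G contains the 3-clique {1, 2, 3}. A clique must lie in a single bag of any decomposition, so no decomposition can have width below 2. The upper and lower bounds meet at 2, so that is the treewidth.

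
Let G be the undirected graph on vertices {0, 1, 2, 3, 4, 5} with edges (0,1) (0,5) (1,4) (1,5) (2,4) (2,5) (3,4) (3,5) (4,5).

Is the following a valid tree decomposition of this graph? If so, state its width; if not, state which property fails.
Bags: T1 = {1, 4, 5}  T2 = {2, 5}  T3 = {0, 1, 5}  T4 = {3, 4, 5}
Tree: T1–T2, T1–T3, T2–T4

No — edge (4,2) lies in no bag.

A tree decomposition must satisfy three properties: every vertex lies in some bag; for every edge, both endpoints lie together in some bag; and for every vertex, the bags containing it form a connected subtree. Here edge (4,2) lies in no bag, so the decomposition is invalid.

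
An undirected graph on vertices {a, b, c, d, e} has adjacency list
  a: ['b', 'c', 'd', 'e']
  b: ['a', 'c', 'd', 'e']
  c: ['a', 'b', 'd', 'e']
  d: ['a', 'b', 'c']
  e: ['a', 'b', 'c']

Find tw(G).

A width-3 tree decomposition is:
Bags: B1 = {a, b, c, e}  B2 = {a, b, c, d}
Tree: B1–B2
Every bag has size at most 4, so the width is 4 − 1 = 3 and tw(G) ≤ 3. On the other hand G contains the 4-clique {a, b, c, d}. A clique must lie in a single bag of any decomposition, so no decomposition can have width below 3. Hence tw(G) = 3 exactly.

3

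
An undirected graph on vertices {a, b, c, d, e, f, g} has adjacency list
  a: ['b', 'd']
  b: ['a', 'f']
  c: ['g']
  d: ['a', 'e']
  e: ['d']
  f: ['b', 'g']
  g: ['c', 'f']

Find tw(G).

1

A width-1 tree decomposition is:
Bags: B1 = {c, g}  B2 = {f, g}  B3 = {b, f}  B4 = {a, b}  B5 = {a, d}  B6 = {d, e}
Tree: B1–B2, B2–B3, B3–B4, B4–B5, B5–B6
Every bag has size at most 2, so the width is 2 − 1 = 1 and tw(G) ≤ 1. G has an edge, so its treewidth is at least 1. Therefore the treewidth is 1.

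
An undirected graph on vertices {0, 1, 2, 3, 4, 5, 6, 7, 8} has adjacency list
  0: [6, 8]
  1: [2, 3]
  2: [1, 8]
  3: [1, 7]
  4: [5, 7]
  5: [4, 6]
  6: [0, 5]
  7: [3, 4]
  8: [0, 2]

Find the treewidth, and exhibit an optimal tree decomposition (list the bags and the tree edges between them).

Every bag has size at most 3, so the width is 3 − 1 = 2 and tw(G) ≤ 2. For the lower bound, G contains the cycle 3–7–4–5–6–0–8–2–1–3, so G is not a forest; only forests have treewidth ≤ 1, hence tw(G) ≥ 2. Therefore the treewidth is 2.

Treewidth 2.
One optimal decomposition is:
Bags: B1 = {3, 4, 7}  B2 = {3, 4, 5}  B3 = {3, 5, 6}  B4 = {0, 3, 6}  B5 = {0, 3, 8}  B6 = {2, 3, 8}  B7 = {1, 2, 3}
Tree: B1–B2, B2–B3, B3–B4, B4–B5, B5–B6, B6–B7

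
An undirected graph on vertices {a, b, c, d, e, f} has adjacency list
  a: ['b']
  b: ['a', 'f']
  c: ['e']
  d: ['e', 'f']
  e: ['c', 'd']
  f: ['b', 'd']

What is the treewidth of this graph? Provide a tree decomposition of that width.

Each bag holds 2 vertices, so the decomposition has width 1, which upper-bounds the treewidth. G has an edge, so its treewidth is at least 1. Combining the bounds, tw(G) = 1.

Treewidth 1.
One such decomposition:
Bags: B1 = {c, e}  B2 = {d, e}  B3 = {d, f}  B4 = {b, f}  B5 = {a, b}
Tree: B1–B2, B2–B3, B3–B4, B4–B5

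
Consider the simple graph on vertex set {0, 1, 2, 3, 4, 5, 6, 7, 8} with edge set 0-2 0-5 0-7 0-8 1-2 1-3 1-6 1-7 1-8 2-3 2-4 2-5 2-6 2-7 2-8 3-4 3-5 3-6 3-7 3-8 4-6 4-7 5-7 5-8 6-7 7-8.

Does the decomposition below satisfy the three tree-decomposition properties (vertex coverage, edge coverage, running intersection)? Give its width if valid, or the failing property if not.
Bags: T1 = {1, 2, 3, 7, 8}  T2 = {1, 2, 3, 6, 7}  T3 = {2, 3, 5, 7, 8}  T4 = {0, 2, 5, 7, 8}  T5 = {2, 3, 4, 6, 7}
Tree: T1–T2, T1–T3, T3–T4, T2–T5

Yes; width 4.

Vertex coverage: the bags together contain {0, 1, 2, 3, 4, 5, 6, 7, 8}, the full vertex set. Edge coverage: each edge of G has both endpoints in at least one bag. Running intersection: for every vertex, the bags containing it form a connected subtree. All three properties hold, so this is a valid tree decomposition of width max|bag| − 1 = 4, and hence tw(G) ≤ 4.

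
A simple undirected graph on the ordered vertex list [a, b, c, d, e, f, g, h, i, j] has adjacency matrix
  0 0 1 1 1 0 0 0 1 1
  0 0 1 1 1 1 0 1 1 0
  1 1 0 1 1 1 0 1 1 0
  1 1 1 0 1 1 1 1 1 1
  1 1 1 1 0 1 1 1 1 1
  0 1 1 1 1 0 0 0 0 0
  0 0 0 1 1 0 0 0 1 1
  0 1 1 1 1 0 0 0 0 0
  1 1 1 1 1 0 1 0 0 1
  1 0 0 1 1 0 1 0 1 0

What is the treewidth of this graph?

4

A width-4 tree decomposition is:
Bags: B1 = {b, c, d, e, i}  B2 = {b, c, d, e, f}  B3 = {a, c, d, e, i}  B4 = {a, d, e, i, j}  B5 = {b, c, d, e, h}  B6 = {d, e, g, i, j}
Tree: B1–B2, B1–B3, B3–B4, B1–B5, B4–B6
Every bag has size at most 5, so the width is 5 − 1 = 4 and tw(G) ≤ 4. On the other hand G contains the 5-clique {b, c, d, e, h}. A clique must lie in a single bag of any decomposition, so no decomposition can have width below 4. Hence tw(G) = 4 exactly.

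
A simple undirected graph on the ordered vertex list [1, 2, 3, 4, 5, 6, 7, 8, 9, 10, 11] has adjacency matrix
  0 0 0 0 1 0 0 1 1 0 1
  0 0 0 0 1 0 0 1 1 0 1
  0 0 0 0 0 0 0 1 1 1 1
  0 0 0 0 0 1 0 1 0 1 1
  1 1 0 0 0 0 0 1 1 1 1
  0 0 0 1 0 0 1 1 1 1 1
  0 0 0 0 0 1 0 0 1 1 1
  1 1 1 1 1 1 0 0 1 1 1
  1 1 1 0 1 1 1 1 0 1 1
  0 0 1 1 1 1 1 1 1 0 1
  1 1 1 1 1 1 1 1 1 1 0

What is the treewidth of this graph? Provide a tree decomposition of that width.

Every bag has size at most 5, so the width is 5 − 1 = 4 and tw(G) ≤ 4. On the other hand G contains the 5-clique {3, 8, 9, 10, 11}. A clique must lie in a single bag of any decomposition, so no decomposition can have width below 4. Combining the bounds, tw(G) = 4.

Treewidth 4.
Bags: B1 = {5, 8, 9, 10, 11}  B2 = {2, 5, 8, 9, 11}  B3 = {6, 8, 9, 10, 11}  B4 = {3, 8, 9, 10, 11}  B5 = {1, 5, 8, 9, 11}  B6 = {6, 7, 9, 10, 11}  B7 = {4, 6, 8, 10, 11}
Tree: B1–B2, B1–B3, B1–B4, B1–B5, B3–B6, B3–B7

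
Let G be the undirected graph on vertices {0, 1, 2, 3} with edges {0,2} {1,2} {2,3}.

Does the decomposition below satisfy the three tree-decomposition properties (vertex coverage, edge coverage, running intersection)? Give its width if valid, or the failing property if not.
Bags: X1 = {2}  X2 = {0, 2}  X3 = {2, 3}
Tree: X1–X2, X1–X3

No — vertex 1 appears in no bag.

A tree decomposition must satisfy three properties: every vertex lies in some bag; for every edge, both endpoints lie together in some bag; and for every vertex, the bags containing it form a connected subtree. Here vertex 1 appears in no bag, so the decomposition is invalid.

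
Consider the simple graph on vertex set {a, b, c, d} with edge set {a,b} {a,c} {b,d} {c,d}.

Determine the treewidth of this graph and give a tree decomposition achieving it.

Each bag holds 3 vertices, so the decomposition has width 2, which upper-bounds the treewidth. The edges b–a–c–d–b form a cycle, so G is not a tree and its treewidth is at least 2. Combining the bounds, tw(G) = 2.

Treewidth 2.
One such decomposition:
Bags: B1 = {a, b, c}  B2 = {b, c, d}
Tree: B1–B2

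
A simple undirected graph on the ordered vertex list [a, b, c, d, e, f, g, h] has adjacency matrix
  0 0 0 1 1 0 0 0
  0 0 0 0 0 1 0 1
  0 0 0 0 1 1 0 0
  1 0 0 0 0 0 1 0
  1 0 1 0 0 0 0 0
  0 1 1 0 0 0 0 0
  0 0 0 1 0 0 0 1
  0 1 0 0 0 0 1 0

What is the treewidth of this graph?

2

A width-2 tree decomposition is:
Bags: B1 = {b, f, h}  B2 = {c, f, h}  B3 = {c, e, h}  B4 = {a, e, h}  B5 = {a, d, h}  B6 = {d, g, h}
Tree: B1–B2, B2–B3, B3–B4, B4–B5, B5–B6
The largest bag has 3 vertices, giving width 2; this decomposition certifies tw(G) ≤ 2. The edges h–b–f–c–e–a–d–g–h form a cycle, so G is not a tree and its treewidth is at least 2. Therefore the treewidth is 2.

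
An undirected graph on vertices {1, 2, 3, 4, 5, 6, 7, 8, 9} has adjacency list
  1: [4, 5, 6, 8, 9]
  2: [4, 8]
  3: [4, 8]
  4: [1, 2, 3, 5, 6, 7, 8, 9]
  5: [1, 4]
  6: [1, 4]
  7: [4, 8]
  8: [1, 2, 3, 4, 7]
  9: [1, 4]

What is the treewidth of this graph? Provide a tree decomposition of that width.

Every bag has size at most 3, so the width is 3 − 1 = 2 and tw(G) ≤ 2. On the other hand G contains the 3-clique {1, 4, 8}. A clique must lie in a single bag of any decomposition, so no decomposition can have width below 2. Therefore the treewidth is 2.

Treewidth 2.
Bags: B1 = {4, 7, 8}  B2 = {1, 4, 8}  B3 = {1, 4, 9}  B4 = {1, 4, 5}  B5 = {1, 4, 6}  B6 = {2, 4, 8}  B7 = {3, 4, 8}
Tree: B1–B2, B2–B3, B2–B4, B4–B5, B2–B6, B6–B7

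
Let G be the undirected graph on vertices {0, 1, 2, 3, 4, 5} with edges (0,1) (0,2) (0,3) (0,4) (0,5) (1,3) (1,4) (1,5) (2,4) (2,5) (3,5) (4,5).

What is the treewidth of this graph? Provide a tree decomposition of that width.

Each bag holds 4 vertices, so the decomposition has width 3, which upper-bounds the treewidth. For the lower bound, the 4 vertices {0, 1, 3, 5} are pairwise adjacent, and any tree decomposition puts a clique entirely inside one bag — forcing width ≥ 3. The upper and lower bounds meet at 3, so that is the treewidth.

Treewidth 3.
One such decomposition:
Bags: B1 = {0, 2, 4, 5}  B2 = {0, 1, 4, 5}  B3 = {0, 1, 3, 5}
Tree: B1–B2, B2–B3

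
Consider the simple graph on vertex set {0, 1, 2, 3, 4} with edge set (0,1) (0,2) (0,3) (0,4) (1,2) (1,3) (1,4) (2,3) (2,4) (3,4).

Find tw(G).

A width-4 tree decomposition is:
Bags: B1 = {0, 1, 2, 3, 4}
Tree: (single bag)
A single bag containing all 5 vertices is trivially a valid decomposition of width 4. Conversely, {0, 1, 2, 3, 4} is a clique of size 5, and the vertices of any clique must share a bag in every tree decomposition; so some bag has ≥ 5 vertices and tw(G) ≥ 4. Hence tw(G) = 4 exactly.

4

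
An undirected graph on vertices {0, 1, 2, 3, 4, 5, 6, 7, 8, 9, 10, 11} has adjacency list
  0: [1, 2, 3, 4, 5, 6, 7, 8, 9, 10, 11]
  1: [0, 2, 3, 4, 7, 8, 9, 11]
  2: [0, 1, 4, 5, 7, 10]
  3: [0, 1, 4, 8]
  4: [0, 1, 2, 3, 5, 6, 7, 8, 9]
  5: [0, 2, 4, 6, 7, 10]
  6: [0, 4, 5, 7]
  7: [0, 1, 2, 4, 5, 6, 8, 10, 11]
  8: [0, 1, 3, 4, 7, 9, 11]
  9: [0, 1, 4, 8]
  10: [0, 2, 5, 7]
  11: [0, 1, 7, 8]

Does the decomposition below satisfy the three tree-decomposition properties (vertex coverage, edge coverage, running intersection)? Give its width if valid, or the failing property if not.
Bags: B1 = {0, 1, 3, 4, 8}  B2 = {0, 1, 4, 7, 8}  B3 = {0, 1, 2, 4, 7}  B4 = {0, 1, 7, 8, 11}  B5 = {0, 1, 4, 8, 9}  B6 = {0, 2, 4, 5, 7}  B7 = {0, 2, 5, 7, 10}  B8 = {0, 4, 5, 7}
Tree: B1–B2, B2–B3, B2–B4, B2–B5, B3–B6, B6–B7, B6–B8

A tree decomposition must satisfy three properties: every vertex lies in some bag; for every edge, both endpoints lie together in some bag; and for every vertex, the bags containing it form a connected subtree. Here vertex 6 appears in no bag, so the decomposition is invalid.

No — vertex 6 appears in no bag.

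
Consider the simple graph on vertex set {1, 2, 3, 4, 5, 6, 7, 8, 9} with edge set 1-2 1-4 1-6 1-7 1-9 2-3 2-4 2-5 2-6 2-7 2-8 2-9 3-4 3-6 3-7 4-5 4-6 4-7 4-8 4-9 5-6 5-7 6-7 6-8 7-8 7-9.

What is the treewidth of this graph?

A width-4 tree decomposition is:
Bags: B1 = {1, 2, 4, 6, 7}  B2 = {2, 3, 4, 6, 7}  B3 = {2, 4, 5, 6, 7}  B4 = {2, 4, 6, 7, 8}  B5 = {1, 2, 4, 7, 9}
Tree: B1–B2, B1–B3, B2–B4, B1–B5
Every bag has size at most 5, so the width is 5 − 1 = 4 and tw(G) ≤ 4. On the other hand G contains the 5-clique {1, 2, 4, 7, 9}. A clique must lie in a single bag of any decomposition, so no decomposition can have width below 4. Hence tw(G) = 4 exactly.

4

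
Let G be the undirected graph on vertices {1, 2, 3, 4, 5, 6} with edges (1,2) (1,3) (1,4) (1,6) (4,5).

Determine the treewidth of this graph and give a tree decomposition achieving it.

Every bag has size at most 2, so the width is 2 − 1 = 1 and tw(G) ≤ 1. G has an edge, so its treewidth is at least 1. Combining the bounds, tw(G) = 1.

Treewidth 1.
One optimal decomposition is:
Bags: B1 = {1, 4}  B2 = {1, 3}  B3 = {1, 2}  B4 = {4, 5}  B5 = {1, 6}
Tree: B1–B2, B2–B3, B1–B4, B1–B5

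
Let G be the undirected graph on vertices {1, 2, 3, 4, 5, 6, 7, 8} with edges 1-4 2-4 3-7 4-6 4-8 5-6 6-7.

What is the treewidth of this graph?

A width-1 tree decomposition is:
Bags: B1 = {4, 8}  B2 = {4, 6}  B3 = {5, 6}  B4 = {1, 4}  B5 = {2, 4}  B6 = {6, 7}  B7 = {3, 7}
Tree: B1–B2, B2–B3, B2–B4, B2–B5, B2–B6, B6–B7
The largest bag has 2 vertices, giving width 1; this decomposition certifies tw(G) ≤ 1. Since G has at least one edge (e.g. 4–8), it is not an edgeless graph, so tw(G) ≥ 1. The upper and lower bounds meet at 1, so that is the treewidth.

1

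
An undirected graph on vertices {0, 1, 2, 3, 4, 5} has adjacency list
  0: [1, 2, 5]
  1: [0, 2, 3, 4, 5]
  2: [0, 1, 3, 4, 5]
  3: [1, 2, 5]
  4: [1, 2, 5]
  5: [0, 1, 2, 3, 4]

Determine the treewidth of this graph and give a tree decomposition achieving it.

The largest bag has 4 vertices, giving width 3; this decomposition certifies tw(G) ≤ 3. On the other hand G contains the 4-clique {0, 1, 2, 5}. A clique must lie in a single bag of any decomposition, so no decomposition can have width below 3. Hence tw(G) = 3 exactly.

Treewidth 3.
One such decomposition:
Bags: B1 = {1, 2, 4, 5}  B2 = {0, 1, 2, 5}  B3 = {1, 2, 3, 5}
Tree: B1–B2, B2–B3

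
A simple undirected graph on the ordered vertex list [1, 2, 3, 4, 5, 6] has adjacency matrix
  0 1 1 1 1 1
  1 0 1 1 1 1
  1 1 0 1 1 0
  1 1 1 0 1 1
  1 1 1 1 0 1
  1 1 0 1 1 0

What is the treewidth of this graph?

4

A width-4 tree decomposition is:
Bags: B1 = {1, 2, 3, 4, 5}  B2 = {1, 2, 4, 5, 6}
Tree: B1–B2
Every bag has size at most 5, so the width is 5 − 1 = 4 and tw(G) ≤ 4. For the lower bound, the 5 vertices {1, 2, 3, 4, 5} are pairwise adjacent, and any tree decomposition puts a clique entirely inside one bag — forcing width ≥ 4. Hence tw(G) = 4 exactly.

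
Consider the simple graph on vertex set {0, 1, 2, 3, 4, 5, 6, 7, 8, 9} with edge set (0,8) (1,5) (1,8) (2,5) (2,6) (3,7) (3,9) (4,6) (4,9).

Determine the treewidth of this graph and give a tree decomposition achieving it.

The largest bag has 2 vertices, giving width 1; this decomposition certifies tw(G) ≤ 1. Since G has at least one edge (e.g. 0–8), it is not an edgeless graph, so tw(G) ≥ 1. Combining the bounds, tw(G) = 1.

Treewidth 1.
Bags: B1 = {0, 8}  B2 = {1, 8}  B3 = {1, 5}  B4 = {2, 5}  B5 = {2, 6}  B6 = {4, 6}  B7 = {4, 9}  B8 = {3, 9}  B9 = {3, 7}
Tree: B1–B2, B2–B3, B3–B4, B4–B5, B5–B6, B6–B7, B7–B8, B8–B9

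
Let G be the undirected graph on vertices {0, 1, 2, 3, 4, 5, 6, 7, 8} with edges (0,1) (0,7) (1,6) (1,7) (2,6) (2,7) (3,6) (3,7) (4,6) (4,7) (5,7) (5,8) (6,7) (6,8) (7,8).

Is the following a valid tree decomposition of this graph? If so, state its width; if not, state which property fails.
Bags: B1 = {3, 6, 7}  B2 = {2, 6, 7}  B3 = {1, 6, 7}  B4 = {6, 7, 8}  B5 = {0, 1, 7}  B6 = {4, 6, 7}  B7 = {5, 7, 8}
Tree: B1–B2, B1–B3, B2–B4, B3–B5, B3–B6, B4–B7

Yes; width 2.

Every vertex of G appears in some bag (union = {0, 1, 2, 3, 4, 5, 6, 7, 8}); every edge is covered by a bag; and for each vertex v the set of bags containing v is connected in the bag tree. The decomposition is therefore valid. The largest bag has 3 vertices, so the width is 2.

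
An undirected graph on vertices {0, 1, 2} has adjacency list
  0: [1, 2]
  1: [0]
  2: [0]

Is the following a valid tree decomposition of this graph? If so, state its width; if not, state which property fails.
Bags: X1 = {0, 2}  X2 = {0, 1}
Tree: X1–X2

Yes; width 1.

Every vertex of G appears in some bag (union = {0, 1, 2}); every edge is covered by a bag; and for each vertex v the set of bags containing v is connected in the bag tree. The decomposition is therefore valid. The largest bag has 2 vertices, so the width is 1.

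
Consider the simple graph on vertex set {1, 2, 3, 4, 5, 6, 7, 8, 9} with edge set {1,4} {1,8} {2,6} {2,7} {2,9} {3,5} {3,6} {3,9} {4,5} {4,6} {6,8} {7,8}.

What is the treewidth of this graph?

3

A width-3 tree decomposition is:
Bags: B1 = {1, 4, 5, 8}  B2 = {4, 5, 6, 8}  B3 = {3, 5, 6, 8}  B4 = {3, 6, 7, 8}  B5 = {2, 3, 6, 7}  B6 = {2, 3, 7, 9}
Tree: B1–B2, B2–B3, B3–B4, B4–B5, B5–B6
Each bag holds 4 vertices, so the decomposition has width 3, which upper-bounds the treewidth. For the lower bound: the 4 vertex sets {1,4,5}, {8}, {6}, {2,3,7,9} are disjoint, each induces a connected subgraph, and every pair is joined by at least one edge of G. Contracting each set to a single vertex therefore yields K_{4} as a minor, and since treewidth is minor-monotone, tw(G) ≥ tw(K_{4}) = 3. Hence tw(G) = 3 exactly.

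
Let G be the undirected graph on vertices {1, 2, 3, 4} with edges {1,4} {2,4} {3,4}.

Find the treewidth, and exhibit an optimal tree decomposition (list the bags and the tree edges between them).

Treewidth 1.
One such decomposition:
Bags: B1 = {2, 4}  B2 = {3, 4}  B3 = {1, 4}
Tree: B1–B2, B1–B3

Each bag holds 2 vertices, so the decomposition has width 1, which upper-bounds the treewidth. Any graph with an edge has treewidth ≥ 1, and G has the edge 2–4. Combining the bounds, tw(G) = 1.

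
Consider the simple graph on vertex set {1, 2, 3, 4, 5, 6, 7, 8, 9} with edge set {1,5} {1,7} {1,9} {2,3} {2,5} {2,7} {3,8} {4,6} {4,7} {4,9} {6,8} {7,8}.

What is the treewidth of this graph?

A width-3 tree decomposition is:
Bags: B1 = {4, 6, 8, 9}  B2 = {4, 7, 8, 9}  B3 = {1, 7, 8, 9}  B4 = {1, 3, 7, 8}  B5 = {1, 2, 3, 7}  B6 = {1, 2, 3, 5}
Tree: B1–B2, B2–B3, B3–B4, B4–B5, B5–B6
Every bag has size at most 4, so the width is 4 − 1 = 3 and tw(G) ≤ 3. For the lower bound: the 4 vertex sets {4,6,9}, {8}, {7}, {1,2,3,5} are disjoint, each induces a connected subgraph, and every pair is joined by at least one edge of G. Contracting each set to a single vertex therefore yields K_{4} as a minor, and since treewidth is minor-monotone, tw(G) ≥ tw(K_{4}) = 3. The upper and lower bounds meet at 3, so that is the treewidth.

3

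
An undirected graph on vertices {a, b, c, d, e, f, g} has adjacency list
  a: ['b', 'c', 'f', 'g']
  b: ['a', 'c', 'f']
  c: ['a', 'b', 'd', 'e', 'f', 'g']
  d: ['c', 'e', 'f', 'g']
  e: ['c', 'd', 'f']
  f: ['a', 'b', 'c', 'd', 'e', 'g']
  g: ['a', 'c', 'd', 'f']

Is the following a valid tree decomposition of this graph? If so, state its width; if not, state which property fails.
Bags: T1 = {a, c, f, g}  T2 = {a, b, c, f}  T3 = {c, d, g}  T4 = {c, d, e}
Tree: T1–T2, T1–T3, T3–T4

A tree decomposition must satisfy three properties: every vertex lies in some bag; for every edge, both endpoints lie together in some bag; and for every vertex, the bags containing it form a connected subtree. Here edge (f,d) lies in no bag, so the decomposition is invalid.

No — edge (f,d) lies in no bag.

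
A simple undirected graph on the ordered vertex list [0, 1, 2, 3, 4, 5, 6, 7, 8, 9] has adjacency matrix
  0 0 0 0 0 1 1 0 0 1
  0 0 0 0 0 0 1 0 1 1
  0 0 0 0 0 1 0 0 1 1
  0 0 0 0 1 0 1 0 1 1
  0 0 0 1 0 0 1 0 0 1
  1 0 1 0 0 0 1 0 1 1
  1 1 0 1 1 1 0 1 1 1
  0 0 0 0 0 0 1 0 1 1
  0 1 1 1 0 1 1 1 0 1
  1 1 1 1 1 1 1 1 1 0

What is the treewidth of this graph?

3

A width-3 tree decomposition is:
Bags: B1 = {5, 6, 8, 9}  B2 = {3, 6, 8, 9}  B3 = {3, 4, 6, 9}  B4 = {2, 5, 8, 9}  B5 = {1, 6, 8, 9}  B6 = {0, 5, 6, 9}  B7 = {6, 7, 8, 9}
Tree: B1–B2, B2–B3, B1–B4, B1–B5, B1–B6, B2–B7
Every bag has size at most 4, so the width is 4 − 1 = 3 and tw(G) ≤ 3. On the other hand G contains the 4-clique {2, 5, 8, 9}. A clique must lie in a single bag of any decomposition, so no decomposition can have width below 3. Combining the bounds, tw(G) = 3.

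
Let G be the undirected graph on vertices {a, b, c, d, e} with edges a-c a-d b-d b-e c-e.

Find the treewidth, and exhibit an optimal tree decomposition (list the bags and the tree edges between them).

Each bag holds 3 vertices, so the decomposition has width 2, which upper-bounds the treewidth. The edges c–a–d–b–e–c form a cycle, so G is not a tree and its treewidth is at least 2. Therefore the treewidth is 2.

Treewidth 2.
One optimal decomposition is:
Bags: B1 = {a, c, d}  B2 = {b, c, d}  B3 = {b, c, e}
Tree: B1–B2, B2–B3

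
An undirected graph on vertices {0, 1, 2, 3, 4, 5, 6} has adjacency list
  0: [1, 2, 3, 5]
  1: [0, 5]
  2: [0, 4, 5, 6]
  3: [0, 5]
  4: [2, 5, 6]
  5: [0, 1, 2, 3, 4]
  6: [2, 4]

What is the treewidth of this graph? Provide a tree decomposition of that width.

Each bag holds 3 vertices, so the decomposition has width 2, which upper-bounds the treewidth. For the lower bound, the 3 vertices {0, 1, 5} are pairwise adjacent, and any tree decomposition puts a clique entirely inside one bag — forcing width ≥ 2. The upper and lower bounds meet at 2, so that is the treewidth.

Treewidth 2.
Bags: B1 = {2, 4, 5}  B2 = {0, 2, 5}  B3 = {0, 3, 5}  B4 = {0, 1, 5}  B5 = {2, 4, 6}
Tree: B1–B2, B2–B3, B3–B4, B1–B5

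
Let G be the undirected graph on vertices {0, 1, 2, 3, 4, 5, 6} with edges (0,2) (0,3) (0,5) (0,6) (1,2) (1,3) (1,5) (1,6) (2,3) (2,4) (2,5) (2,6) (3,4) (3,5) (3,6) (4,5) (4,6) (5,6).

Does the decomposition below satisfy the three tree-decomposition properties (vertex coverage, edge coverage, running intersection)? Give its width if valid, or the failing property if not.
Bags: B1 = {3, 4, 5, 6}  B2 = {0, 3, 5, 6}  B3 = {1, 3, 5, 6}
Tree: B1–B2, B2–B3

A tree decomposition must satisfy three properties: every vertex lies in some bag; for every edge, both endpoints lie together in some bag; and for every vertex, the bags containing it form a connected subtree. Here vertex 2 appears in no bag, so the decomposition is invalid.

No — vertex 2 appears in no bag.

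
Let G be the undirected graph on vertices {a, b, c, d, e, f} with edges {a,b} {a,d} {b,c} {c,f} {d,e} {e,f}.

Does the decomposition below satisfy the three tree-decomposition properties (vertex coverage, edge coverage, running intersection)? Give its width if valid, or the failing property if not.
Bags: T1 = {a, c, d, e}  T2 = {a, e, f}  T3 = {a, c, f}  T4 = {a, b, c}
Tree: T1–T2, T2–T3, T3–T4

No — bags containing vertex c are not connected in the tree.

A tree decomposition must satisfy three properties: every vertex lies in some bag; for every edge, both endpoints lie together in some bag; and for every vertex, the bags containing it form a connected subtree. Here bags containing vertex c are not connected in the tree, so the decomposition is invalid.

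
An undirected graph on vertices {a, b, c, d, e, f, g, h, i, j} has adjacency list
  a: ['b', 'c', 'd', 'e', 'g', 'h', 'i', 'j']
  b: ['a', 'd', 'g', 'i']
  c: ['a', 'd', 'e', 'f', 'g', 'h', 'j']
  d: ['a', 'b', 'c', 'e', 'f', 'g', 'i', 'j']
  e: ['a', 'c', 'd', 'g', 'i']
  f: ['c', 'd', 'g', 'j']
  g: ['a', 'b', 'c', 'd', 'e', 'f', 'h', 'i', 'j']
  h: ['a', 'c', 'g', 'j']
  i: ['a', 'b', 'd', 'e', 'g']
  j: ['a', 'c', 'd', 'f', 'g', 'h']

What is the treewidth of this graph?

A width-4 tree decomposition is:
Bags: B1 = {a, c, d, g, j}  B2 = {a, c, d, e, g}  B3 = {a, c, g, h, j}  B4 = {a, d, e, g, i}  B5 = {a, b, d, g, i}  B6 = {c, d, f, g, j}
Tree: B1–B2, B1–B3, B2–B4, B4–B5, B1–B6
Each bag holds 5 vertices, so the decomposition has width 4, which upper-bounds the treewidth. Conversely, {a, c, d, g, j} is a clique of size 5, and the vertices of any clique must share a bag in every tree decomposition; so some bag has ≥ 5 vertices and tw(G) ≥ 4. Combining the bounds, tw(G) = 4.

4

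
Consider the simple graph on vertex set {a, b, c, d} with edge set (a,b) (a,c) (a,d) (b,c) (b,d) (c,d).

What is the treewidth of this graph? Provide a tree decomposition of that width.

With just one bag of size 4, the width is 4 − 1 = 3, so tw(G) ≤ 3. On the other hand G contains the 4-clique {a, b, c, d}. A clique must lie in a single bag of any decomposition, so no decomposition can have width below 3. Therefore the treewidth is 3.

Treewidth 3.
Bags: B1 = {a, b, c, d}
Tree: (single bag)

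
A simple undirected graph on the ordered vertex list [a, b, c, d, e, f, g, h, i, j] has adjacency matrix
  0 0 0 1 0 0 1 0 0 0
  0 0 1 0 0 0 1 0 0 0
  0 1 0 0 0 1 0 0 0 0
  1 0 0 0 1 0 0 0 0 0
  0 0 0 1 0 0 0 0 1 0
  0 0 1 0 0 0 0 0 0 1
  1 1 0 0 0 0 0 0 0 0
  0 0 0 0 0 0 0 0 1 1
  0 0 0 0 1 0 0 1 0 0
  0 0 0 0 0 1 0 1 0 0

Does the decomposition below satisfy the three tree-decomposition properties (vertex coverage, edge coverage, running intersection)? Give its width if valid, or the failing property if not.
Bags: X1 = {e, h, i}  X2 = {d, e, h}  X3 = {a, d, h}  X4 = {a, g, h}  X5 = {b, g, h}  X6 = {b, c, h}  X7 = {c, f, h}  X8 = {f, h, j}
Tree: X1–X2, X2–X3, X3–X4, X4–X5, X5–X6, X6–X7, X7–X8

Vertex coverage: the bags together contain {a, b, c, d, e, f, g, h, i, j}, the full vertex set. Edge coverage: each edge of G has both endpoints in at least one bag. Running intersection: for every vertex, the bags containing it form a connected subtree. All three properties hold, so this is a valid tree decomposition of width max|bag| − 1 = 2, and hence tw(G) ≤ 2.

Yes; width 2.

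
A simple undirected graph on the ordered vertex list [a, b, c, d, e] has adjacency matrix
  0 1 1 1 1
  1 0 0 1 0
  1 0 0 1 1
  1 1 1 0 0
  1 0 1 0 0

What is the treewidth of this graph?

2

A width-2 tree decomposition is:
Bags: B1 = {a, b, d}  B2 = {a, c, d}  B3 = {a, c, e}
Tree: B1–B2, B2–B3
Each bag holds 3 vertices, so the decomposition has width 2, which upper-bounds the treewidth. On the other hand G contains the 3-clique {a, c, d}. A clique must lie in a single bag of any decomposition, so no decomposition can have width below 2. Therefore the treewidth is 2.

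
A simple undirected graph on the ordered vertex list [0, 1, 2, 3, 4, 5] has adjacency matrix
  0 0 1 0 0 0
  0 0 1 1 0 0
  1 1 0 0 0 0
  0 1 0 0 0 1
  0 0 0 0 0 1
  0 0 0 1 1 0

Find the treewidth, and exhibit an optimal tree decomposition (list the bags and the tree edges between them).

The largest bag has 2 vertices, giving width 1; this decomposition certifies tw(G) ≤ 1. Any graph with an edge has treewidth ≥ 1, and G has the edge 0–2. Combining the bounds, tw(G) = 1.

Treewidth 1.
One such decomposition:
Bags: B1 = {0, 2}  B2 = {1, 2}  B3 = {1, 3}  B4 = {3, 5}  B5 = {4, 5}
Tree: B1–B2, B2–B3, B3–B4, B4–B5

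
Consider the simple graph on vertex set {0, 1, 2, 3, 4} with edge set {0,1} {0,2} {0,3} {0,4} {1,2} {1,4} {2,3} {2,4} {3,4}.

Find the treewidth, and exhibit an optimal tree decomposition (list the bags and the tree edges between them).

Treewidth 3.
Bags: B1 = {0, 1, 2, 4}  B2 = {0, 2, 3, 4}
Tree: B1–B2

Every bag has size at most 4, so the width is 4 − 1 = 3 and tw(G) ≤ 3. Conversely, {0, 1, 2, 4} is a clique of size 4, and the vertices of any clique must share a bag in every tree decomposition; so some bag has ≥ 4 vertices and tw(G) ≥ 3. The upper and lower bounds meet at 3, so that is the treewidth.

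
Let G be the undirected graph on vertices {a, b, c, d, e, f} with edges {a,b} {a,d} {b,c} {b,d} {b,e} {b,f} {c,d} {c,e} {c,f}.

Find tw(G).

2

A width-2 tree decomposition is:
Bags: B1 = {b, c, d}  B2 = {b, c, e}  B3 = {a, b, d}  B4 = {b, c, f}
Tree: B1–B2, B1–B3, B2–B4
The largest bag has 3 vertices, giving width 2; this decomposition certifies tw(G) ≤ 2. Conversely, {b, c, d} is a clique of size 3, and the vertices of any clique must share a bag in every tree decomposition; so some bag has ≥ 3 vertices and tw(G) ≥ 2. Therefore the treewidth is 2.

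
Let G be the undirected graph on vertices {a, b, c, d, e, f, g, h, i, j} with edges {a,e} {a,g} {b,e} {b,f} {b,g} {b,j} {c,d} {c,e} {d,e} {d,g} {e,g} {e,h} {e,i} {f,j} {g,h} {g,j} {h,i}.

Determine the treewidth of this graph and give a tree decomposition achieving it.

The largest bag has 3 vertices, giving width 2; this decomposition certifies tw(G) ≤ 2. On the other hand G contains the 3-clique {b, g, j}. A clique must lie in a single bag of any decomposition, so no decomposition can have width below 2. Hence tw(G) = 2 exactly.

Treewidth 2.
Bags: B1 = {e, g, h}  B2 = {b, e, g}  B3 = {d, e, g}  B4 = {b, g, j}  B5 = {b, f, j}  B6 = {c, d, e}  B7 = {a, e, g}  B8 = {e, h, i}
Tree: B1–B2, B2–B3, B2–B4, B4–B5, B3–B6, B3–B7, B1–B8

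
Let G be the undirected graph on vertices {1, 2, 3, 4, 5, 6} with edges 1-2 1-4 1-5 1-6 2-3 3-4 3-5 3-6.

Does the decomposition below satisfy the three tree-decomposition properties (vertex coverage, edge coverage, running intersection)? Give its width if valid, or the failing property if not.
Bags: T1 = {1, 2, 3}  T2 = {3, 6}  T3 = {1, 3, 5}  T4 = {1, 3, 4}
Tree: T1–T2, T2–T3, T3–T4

A tree decomposition must satisfy three properties: every vertex lies in some bag; for every edge, both endpoints lie together in some bag; and for every vertex, the bags containing it form a connected subtree. Here edge (1,6) lies in no bag, so the decomposition is invalid.

No — edge (1,6) lies in no bag.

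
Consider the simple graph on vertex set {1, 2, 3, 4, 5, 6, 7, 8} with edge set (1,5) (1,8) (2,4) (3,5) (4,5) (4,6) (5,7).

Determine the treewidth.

A width-1 tree decomposition is:
Bags: B1 = {1, 5}  B2 = {4, 5}  B3 = {2, 4}  B4 = {3, 5}  B5 = {4, 6}  B6 = {1, 8}  B7 = {5, 7}
Tree: B1–B2, B2–B3, B2–B4, B3–B5, B1–B6, B4–B7
The largest bag has 2 vertices, giving width 1; this decomposition certifies tw(G) ≤ 1. Since G has at least one edge (e.g. 5–1), it is not an edgeless graph, so tw(G) ≥ 1. Combining the bounds, tw(G) = 1.

1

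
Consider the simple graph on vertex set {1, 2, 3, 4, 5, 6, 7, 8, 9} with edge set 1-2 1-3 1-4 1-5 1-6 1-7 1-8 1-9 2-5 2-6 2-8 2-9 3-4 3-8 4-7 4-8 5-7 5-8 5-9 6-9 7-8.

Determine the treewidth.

A width-3 tree decomposition is:
Bags: B1 = {1, 2, 5, 9}  B2 = {1, 2, 5, 8}  B3 = {1, 5, 7, 8}  B4 = {1, 4, 7, 8}  B5 = {1, 3, 4, 8}  B6 = {1, 2, 6, 9}
Tree: B1–B2, B2–B3, B3–B4, B4–B5, B1–B6
The largest bag has 4 vertices, giving width 3; this decomposition certifies tw(G) ≤ 3. Conversely, {1, 2, 5, 8} is a clique of size 4, and the vertices of any clique must share a bag in every tree decomposition; so some bag has ≥ 4 vertices and tw(G) ≥ 3. The upper and lower bounds meet at 3, so that is the treewidth.

3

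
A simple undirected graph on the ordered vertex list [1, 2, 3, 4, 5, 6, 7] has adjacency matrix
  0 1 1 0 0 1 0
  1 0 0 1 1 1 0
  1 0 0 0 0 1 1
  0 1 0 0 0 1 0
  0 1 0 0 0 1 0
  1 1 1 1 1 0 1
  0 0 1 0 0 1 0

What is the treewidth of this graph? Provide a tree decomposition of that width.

Treewidth 2.
Bags: B1 = {1, 3, 6}  B2 = {3, 6, 7}  B3 = {1, 2, 6}  B4 = {2, 5, 6}  B5 = {2, 4, 6}
Tree: B1–B2, B1–B3, B3–B4, B3–B5

The largest bag has 3 vertices, giving width 2; this decomposition certifies tw(G) ≤ 2. For the lower bound, the 3 vertices {1, 2, 6} are pairwise adjacent, and any tree decomposition puts a clique entirely inside one bag — forcing width ≥ 2. Combining the bounds, tw(G) = 2.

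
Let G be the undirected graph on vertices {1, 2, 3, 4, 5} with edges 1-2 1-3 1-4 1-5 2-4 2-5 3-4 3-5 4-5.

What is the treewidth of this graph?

A width-3 tree decomposition is:
Bags: B1 = {1, 3, 4, 5}  B2 = {1, 2, 4, 5}
Tree: B1–B2
Each bag holds 4 vertices, so the decomposition has width 3, which upper-bounds the treewidth. On the other hand G contains the 4-clique {1, 2, 4, 5}. A clique must lie in a single bag of any decomposition, so no decomposition can have width below 3. The upper and lower bounds meet at 3, so that is the treewidth.

3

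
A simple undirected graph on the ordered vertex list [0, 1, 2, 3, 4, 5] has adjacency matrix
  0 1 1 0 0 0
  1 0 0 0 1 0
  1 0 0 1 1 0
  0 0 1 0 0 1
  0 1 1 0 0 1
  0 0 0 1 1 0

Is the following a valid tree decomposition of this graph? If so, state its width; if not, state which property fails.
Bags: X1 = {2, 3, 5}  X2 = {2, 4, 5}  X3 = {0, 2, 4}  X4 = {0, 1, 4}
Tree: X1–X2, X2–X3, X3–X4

Yes; width 2.

Every vertex of G appears in some bag (union = {0, 1, 2, 3, 4, 5}); every edge is covered by a bag; and for each vertex v the set of bags containing v is connected in the bag tree. The decomposition is therefore valid. The largest bag has 3 vertices, so the width is 2.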